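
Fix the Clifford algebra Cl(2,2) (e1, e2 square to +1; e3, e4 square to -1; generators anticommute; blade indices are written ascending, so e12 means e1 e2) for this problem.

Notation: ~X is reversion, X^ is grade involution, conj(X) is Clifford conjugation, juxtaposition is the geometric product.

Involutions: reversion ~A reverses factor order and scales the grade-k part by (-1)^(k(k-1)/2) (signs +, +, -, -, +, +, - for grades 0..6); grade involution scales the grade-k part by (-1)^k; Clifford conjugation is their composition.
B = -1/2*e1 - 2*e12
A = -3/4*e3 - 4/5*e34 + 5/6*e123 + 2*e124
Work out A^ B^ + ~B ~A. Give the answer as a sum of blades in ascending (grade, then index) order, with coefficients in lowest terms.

first term: -5/3*e3 - 4*e4 - 3/8*e13 - 5/12*e23 - e24 - 3/2*e123 - 2/5*e134 + 8/5*e1234
second term: 5/3*e3 + 4*e4 + 3/8*e13 + 5/12*e23 + e24 - 3/2*e123 - 2/5*e134 + 8/5*e1234
Answer: -3*e123 - 4/5*e134 + 16/5*e1234


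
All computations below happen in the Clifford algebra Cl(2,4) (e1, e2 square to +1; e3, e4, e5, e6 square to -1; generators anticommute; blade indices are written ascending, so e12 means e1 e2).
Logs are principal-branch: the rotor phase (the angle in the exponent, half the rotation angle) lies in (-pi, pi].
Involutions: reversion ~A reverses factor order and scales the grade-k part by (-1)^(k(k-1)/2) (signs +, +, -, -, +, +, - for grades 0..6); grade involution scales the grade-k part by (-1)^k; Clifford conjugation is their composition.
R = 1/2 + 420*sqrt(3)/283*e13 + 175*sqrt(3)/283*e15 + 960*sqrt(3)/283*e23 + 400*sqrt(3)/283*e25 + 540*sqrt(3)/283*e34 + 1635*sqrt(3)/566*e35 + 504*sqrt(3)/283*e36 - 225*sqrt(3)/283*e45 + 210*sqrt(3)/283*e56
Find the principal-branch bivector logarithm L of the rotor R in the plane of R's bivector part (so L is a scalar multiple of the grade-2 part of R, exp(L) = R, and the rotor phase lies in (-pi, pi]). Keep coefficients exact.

The scalar part of R is 1/2, so the principal-branch rotor phase is pinned; divide the bivector part by its sine to get the unit plane — L is the phase times that plane.
Concretely: cos(phase) = 1/2 gives phase = ±pi/3, and since phase/sin(phase) is even the sign is immaterial: L = (phase/sin(phase)) * <R>_2 = (2*sqrt(3)*pi/9) * <R>_2.
Answer: 280*pi/283*e13 + 350*pi/849*e15 + 640*pi/283*e23 + 800*pi/849*e25 + 360*pi/283*e34 + 545*pi/283*e35 + 336*pi/283*e36 - 150*pi/283*e45 + 140*pi/283*e56


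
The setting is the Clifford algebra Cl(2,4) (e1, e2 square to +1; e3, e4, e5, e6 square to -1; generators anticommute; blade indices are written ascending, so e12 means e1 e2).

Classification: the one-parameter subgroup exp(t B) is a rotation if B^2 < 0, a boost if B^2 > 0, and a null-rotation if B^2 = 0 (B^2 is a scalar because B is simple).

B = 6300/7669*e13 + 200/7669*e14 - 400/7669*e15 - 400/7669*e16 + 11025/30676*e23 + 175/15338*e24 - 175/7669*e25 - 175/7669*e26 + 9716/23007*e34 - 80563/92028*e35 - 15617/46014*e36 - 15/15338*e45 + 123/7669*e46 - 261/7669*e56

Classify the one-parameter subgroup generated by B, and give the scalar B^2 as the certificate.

B^2 term by term: the squares give (6300/7669)^2*(e13)^2 + (200/7669)^2*(e14)^2 + (-400/7669)^2*(e15)^2 + (-400/7669)^2*(e16)^2 + (11025/30676)^2*(e23)^2 + (175/15338)^2*(e24)^2 + (-175/7669)^2*(e25)^2 + (-175/7669)^2*(e26)^2 + (9716/23007)^2*(e34)^2 + (-80563/92028)^2*(e35)^2 + (-15617/46014)^2*(e36)^2 + (-15/15338)^2*(e45)^2 + (123/7669)^2*(e46)^2 + (-261/7669)^2*(e56)^2 = 39690000/58813561*(+1) + 40000/58813561*(+1) + 160000/58813561*(+1) + 160000/58813561*(+1) + 121550625/941016976*(+1) + 30625/235254244*(+1) + 30625/58813561*(+1) + 30625/58813561*(+1) + 94400656/529322049*(-1) + 6490396969/8469152784*(-1) + 243890689/2117288196*(-1) + 225/235254244*(-1) + 15129/58813561*(-1) + 68121/58813561*(-1) = -1/4 (each basis 2-blade squares to minus the product of its generators' squares); cross terms between blades sharing an index anticommute and cancel; the commuting (index-disjoint) pairs give grade-4 terms 2*c*c'*(blade product), which cancel blade by blade — e1234: -1102500/58813561 + 1102500/58813561 = 0; e1235: 2205000/58813561 - 2205000/58813561 = 0; e1236: 2205000/58813561 - 2205000/58813561 = 0; e1245: 70000/58813561 - 70000/58813561 = 0; e1246: 70000/58813561 - 70000/58813561 = 0; e1256: -140000/58813561 + 140000/58813561 = 0; e1345: -94500/58813561 + 8056300/176440683 - 7772800/176440683 = 0; e1346: 1549800/58813561 + 3123400/176440683 - 7772800/176440683 = 0; e1356: -3288600/58813561 - 6246800/176440683 + 16112600/176440683 = 0; e1456: -104400/58813561 + 98400/58813561 + 6000/58813561 = 0; e2345: -165375/235254244 + 14098525/705762732 - 3400600/176440683 = 0; e2346: 1356075/117627122 + 2732975/352881366 - 3400600/176440683 = 0; e2356: -2877525/117627122 - 2732975/176440683 + 14098525/352881366 = 0; e2456: -45675/58813561 + 43050/58813561 + 2625/58813561 = 0; e3456: -1690584/58813561 + 3303083/117627122 + 78085/117627122 = 0 — confirming B is simple. So B^2 = -1/4.
Answer: rotation, certificate B^2 = -1/4. One invariant decides it: the square -1/4 survives every conjugation, and its sign is exactly the classification.


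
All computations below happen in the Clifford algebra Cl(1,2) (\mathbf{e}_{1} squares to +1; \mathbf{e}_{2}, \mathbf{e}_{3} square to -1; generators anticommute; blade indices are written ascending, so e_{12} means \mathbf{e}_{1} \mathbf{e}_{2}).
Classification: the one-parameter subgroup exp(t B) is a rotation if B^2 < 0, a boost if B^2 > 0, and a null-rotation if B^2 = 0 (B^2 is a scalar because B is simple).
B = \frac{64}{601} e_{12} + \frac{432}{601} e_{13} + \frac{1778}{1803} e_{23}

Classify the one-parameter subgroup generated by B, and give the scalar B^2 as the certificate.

B^2 term by term: the squares give (\frac{64}{601})^2*(e_{12})^2 + (\frac{432}{601})^2*(e_{13})^2 + (\frac{1778}{1803})^2*(e_{23})^2 = \frac{4096}{361201}*(+1) + \frac{186624}{361201}*(+1) + \frac{3161284}{3250809}*(-1) = -\frac{4}{9} (each basis 2-blade squares to minus the product of its generators' squares); cross terms between blades sharing an index anticommute and cancel. So B^2 = -\frac{4}{9}.
Answer: rotation, certificate B^2 = -\frac{4}{9}. Check the certificate: B^2 = -\frac{4}{9}, and that sign is decisive whatever form B takes.


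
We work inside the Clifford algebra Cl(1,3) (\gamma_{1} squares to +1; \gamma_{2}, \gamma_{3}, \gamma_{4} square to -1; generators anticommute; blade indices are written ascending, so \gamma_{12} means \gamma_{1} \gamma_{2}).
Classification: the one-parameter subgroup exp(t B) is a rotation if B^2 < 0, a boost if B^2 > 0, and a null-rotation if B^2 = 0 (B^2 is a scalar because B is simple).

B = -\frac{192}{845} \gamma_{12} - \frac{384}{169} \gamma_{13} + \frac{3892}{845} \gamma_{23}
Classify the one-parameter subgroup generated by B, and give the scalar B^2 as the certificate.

B^2 term by term: the squares give (-\frac{192}{845})^2*(\gamma_{12})^2 + (-\frac{384}{169})^2*(\gamma_{13})^2 + (\frac{3892}{845})^2*(\gamma_{23})^2 = \frac{36864}{714025}*(+1) + \frac{147456}{28561}*(+1) + \frac{15147664}{714025}*(-1) = -16 (each basis 2-blade squares to minus the product of its generators' squares); cross terms between blades sharing an index anticommute and cancel. So B^2 = -16.
Answer: rotation, certificate B^2 = -16. Key observation: B^2 = -16 is a conjugation invariant, so its sign decides the class regardless of the surface form of B.


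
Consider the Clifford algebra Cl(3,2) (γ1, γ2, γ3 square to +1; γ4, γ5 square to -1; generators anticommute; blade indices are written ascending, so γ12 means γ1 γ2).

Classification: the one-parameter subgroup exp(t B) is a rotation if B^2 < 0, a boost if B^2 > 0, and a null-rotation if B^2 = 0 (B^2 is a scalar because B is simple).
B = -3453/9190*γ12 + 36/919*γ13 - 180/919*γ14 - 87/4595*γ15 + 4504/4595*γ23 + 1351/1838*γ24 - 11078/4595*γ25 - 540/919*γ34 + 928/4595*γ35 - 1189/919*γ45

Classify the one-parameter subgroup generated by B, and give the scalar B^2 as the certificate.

B^2 term by term: the squares give (-3453/9190)^2*(γ12)^2 + (36/919)^2*(γ13)^2 + (-180/919)^2*(γ14)^2 + (-87/4595)^2*(γ15)^2 + (4504/4595)^2*(γ23)^2 + (1351/1838)^2*(γ24)^2 + (-11078/4595)^2*(γ25)^2 + (-540/919)^2*(γ34)^2 + (928/4595)^2*(γ35)^2 + (-1189/919)^2*(γ45)^2 = 11923209/84456100*(-1) + 1296/844561*(-1) + 32400/844561*(+1) + 7569/21114025*(+1) + 20286016/21114025*(-1) + 1825201/3378244*(+1) + 122722084/21114025*(+1) + 291600/844561*(+1) + 861184/21114025*(+1) + 1413721/844561*(-1) = 4 (each basis 2-blade squares to minus the product of its generators' squares); cross terms between blades sharing an index anticommute and cancel; the commuting (index-disjoint) pairs give grade-4 terms 2*c*c'*(blade product), which cancel blade by blade — γ1234: 372924/844561 - 48636/844561 - 324288/844561 = 0; γ1235: -3204384/21114025 + 797616/4222805 - 783696/21114025 = 0; γ1245: 4105617/4222805 - 797616/844561 - 117537/4222805 = 0; γ1345: -85608/844561 + 66816/844561 + 18792/844561 = 0; γ2345: -10710512/4222805 - 1253728/4222805 + 2392848/844561 = 0 — confirming B is simple. So B^2 = 4.
Answer: boost, certificate B^2 = 4. Because 4 is invariant under every versor sandwich, the classification follows from its sign alone.


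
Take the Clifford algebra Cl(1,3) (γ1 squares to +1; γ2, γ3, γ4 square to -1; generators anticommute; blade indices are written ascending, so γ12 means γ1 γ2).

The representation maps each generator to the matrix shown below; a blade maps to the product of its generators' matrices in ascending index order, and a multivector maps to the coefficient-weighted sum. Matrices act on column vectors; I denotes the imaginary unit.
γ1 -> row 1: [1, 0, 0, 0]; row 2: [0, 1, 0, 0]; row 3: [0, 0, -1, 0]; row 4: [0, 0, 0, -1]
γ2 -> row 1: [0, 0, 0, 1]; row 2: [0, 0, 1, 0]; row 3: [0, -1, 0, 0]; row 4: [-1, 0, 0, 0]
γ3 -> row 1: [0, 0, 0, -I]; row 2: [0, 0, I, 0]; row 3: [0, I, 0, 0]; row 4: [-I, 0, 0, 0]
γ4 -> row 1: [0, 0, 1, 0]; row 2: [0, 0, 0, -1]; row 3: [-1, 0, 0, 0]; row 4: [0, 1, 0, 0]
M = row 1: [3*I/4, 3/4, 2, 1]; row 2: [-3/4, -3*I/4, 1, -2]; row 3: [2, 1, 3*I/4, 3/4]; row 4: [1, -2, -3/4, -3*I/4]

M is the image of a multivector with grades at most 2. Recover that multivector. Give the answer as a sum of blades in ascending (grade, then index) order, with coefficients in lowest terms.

Method: the blade images are trace-orthogonal — tr(rho(e_A) rho(e_B)^-1) = 4 if A = B and 0 otherwise — and rho(e_A)^-1 = (e_A)^2 * rho(e_A) with (e_A)^2 = +1 or -1, so the coefficient of e_A in the preimage is (e_A)^2 * tr(M rho(e_A))/4.
Nonzero projections over blades of grade <= 2: γ12: (γ12)^2 = +1, tr(M rho(γ12)) = 4, coefficient 1; γ14: (γ14)^2 = +1, tr(M rho(γ14)) = 8, coefficient 2; γ23: (γ23)^2 = -1, tr(M rho(γ23)) = 3, coefficient -3/4; γ24: (γ24)^2 = -1, tr(M rho(γ24)) = -3, coefficient 3/4. Every other blade of grade <= 2 projects to 0.
Answer: γ12 + 2*γ14 - 3/4*γ23 + 3/4*γ24


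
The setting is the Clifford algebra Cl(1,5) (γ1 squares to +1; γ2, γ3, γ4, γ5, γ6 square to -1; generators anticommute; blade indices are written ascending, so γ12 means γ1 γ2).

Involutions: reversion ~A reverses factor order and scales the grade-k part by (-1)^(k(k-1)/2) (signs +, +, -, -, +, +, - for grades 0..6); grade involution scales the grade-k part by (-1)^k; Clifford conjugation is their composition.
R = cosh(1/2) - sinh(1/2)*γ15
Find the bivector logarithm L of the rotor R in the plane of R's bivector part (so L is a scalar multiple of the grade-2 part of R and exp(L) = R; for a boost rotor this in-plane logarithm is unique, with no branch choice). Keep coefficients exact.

The scalar part of R is cosh(1/2), giving the rapidity magnitude (cosh is even); the bivector part supplies orientation, its quotient by sinh of the rapidity is the plane, and L = rapidity * plane — unique in that plane, since flipping both signs leaves L unchanged.
Concretely: cosh(rapidity) = cosh(1/2) gives rapidity = ±1/2, and since rapidity/sinh(rapidity) is even the sign is immaterial: L = (rapidity/sinh(rapidity)) * <R>_2 = (1/(2*sinh(1/2))) * <R>_2.
Answer: -1/2*γ15


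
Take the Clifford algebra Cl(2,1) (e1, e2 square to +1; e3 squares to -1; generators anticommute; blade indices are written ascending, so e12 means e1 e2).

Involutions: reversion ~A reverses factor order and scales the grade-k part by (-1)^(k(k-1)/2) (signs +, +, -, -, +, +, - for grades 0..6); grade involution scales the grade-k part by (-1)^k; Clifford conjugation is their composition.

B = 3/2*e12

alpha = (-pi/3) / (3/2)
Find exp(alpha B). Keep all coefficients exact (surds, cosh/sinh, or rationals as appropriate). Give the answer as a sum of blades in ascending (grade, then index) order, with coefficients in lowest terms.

B^2 = (3/2)^2*(e12)^2 = 9/4*(-1) = -9/4 (a basis 2-blade squares to minus the product of its generators' squares).
B^2 = -9/4 — the negative square puts this in the circular regime; l = 3/2, alpha*l = -pi/3, so exp(alpha B) = cos(-pi/3) + (sin(-pi/3)/(3/2))*B = 1/2 + (-sqrt(3)/3)*B.
Answer: 1/2 - sqrt(3)/2*e12


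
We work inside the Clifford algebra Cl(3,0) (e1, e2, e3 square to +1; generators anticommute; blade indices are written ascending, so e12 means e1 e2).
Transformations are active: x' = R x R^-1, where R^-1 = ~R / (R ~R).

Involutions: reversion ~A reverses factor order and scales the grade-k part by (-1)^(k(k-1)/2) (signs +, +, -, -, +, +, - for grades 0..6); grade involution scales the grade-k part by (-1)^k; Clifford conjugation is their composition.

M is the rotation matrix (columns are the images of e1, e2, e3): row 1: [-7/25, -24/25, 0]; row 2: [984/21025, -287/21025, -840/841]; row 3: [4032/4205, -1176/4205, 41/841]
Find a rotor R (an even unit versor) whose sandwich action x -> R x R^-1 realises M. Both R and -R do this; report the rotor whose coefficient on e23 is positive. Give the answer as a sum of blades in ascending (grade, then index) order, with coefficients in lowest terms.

Method: write R = a + b12*e12 + b13*e13 + b23*e23 with a^2 + b12^2 + b13^2 + b23^2 = 1 (so R^-1 = ~R). Expanding the columns R e_j ~R gives tr M = 4a^2 - 1 and, from the antisymmetric part, M21 - M12 = -4a*b12, M13 - M31 = 4a*b13, M32 - M23 = -4a*b23.
Here tr M = -5149/21025, so a^2 = (1 + tr M)/4 = 3969/21025 and a = ±63/145. Taking a = 63/145: M21 - M12 = 21168/21025, M13 - M31 = -4032/4205, M32 - M23 = 3024/4205, giving b12 = -84/145, b13 = -16/29, b23 = -12/29, i.e. R = 63/145 - 84/145*e12 - 16/29*e13 - 12/29*e23.
Its e23 coefficient is negative, so report the other preimage -R.
Answer: -63/145 + 84/145*e12 + 16/29*e13 + 12/29*e23. Uniqueness: Spin(3) -> SO(3) maps R and -R to the same rotation of trace -5149/21025; fixing the sign of the e23 coefficient removes the ambiguity.


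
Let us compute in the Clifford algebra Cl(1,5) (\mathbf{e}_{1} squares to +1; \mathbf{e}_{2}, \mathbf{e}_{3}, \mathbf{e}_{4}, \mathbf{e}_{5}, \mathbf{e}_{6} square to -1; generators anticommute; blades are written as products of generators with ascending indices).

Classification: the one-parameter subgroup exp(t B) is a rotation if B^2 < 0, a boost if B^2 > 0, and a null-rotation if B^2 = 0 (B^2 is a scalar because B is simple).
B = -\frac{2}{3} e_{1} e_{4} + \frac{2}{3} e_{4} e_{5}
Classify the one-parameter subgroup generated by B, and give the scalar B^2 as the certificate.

B^2 term by term: the squares give (-\frac{2}{3})^2*(e_{1} e_{4})^2 + (\frac{2}{3})^2*(e_{4} e_{5})^2 = \frac{4}{9}*(+1) + \frac{4}{9}*(-1) = 0 (each basis 2-blade squares to minus the product of its generators' squares); cross terms between blades sharing an index anticommute and cancel. So B^2 = 0.
Answer: null-rotation, certificate B^2 = 0. Check the certificate: B^2 = 0, and that sign is decisive whatever form B takes.


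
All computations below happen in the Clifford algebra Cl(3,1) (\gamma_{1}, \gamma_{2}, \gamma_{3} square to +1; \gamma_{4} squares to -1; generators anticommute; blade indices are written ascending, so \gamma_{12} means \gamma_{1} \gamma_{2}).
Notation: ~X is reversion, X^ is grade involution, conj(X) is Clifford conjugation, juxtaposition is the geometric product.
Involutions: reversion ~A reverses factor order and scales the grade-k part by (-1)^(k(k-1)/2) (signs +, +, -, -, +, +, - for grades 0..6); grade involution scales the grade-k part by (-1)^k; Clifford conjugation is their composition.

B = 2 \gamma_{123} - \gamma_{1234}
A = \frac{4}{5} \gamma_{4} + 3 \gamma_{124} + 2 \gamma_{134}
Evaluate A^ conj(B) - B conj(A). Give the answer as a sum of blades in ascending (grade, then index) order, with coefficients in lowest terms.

first term: 2 \gamma_{2} - 3 \gamma_{3} + 4 \gamma_{24} - 6 \gamma_{34} + \frac{4}{5} \gamma_{123} + \frac{8}{5} \gamma_{1234}
second term: 2 \gamma_{2} - 3 \gamma_{3} + 4 \gamma_{24} - 6 \gamma_{34} - \frac{4}{5} \gamma_{123} - \frac{8}{5} \gamma_{1234}
Answer: \frac{8}{5} \gamma_{123} + \frac{16}{5} \gamma_{1234}


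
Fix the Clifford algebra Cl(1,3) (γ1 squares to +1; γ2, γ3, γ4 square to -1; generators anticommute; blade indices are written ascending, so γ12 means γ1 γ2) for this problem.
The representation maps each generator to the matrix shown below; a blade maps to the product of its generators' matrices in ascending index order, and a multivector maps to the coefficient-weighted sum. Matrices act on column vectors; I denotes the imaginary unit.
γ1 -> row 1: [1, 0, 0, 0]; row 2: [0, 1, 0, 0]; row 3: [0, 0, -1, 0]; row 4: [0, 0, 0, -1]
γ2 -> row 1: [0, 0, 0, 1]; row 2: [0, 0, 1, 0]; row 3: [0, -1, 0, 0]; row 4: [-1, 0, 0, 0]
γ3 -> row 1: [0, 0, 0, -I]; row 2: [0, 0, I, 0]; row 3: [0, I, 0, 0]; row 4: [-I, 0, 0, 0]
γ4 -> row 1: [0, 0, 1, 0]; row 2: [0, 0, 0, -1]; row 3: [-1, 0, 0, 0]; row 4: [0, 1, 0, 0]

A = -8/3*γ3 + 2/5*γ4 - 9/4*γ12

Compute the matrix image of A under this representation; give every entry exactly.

Bivector images (products of the table entries): rho(γ12) = rho(γ1)rho(γ2) = row 1: [0, 0, 0, 1]; row 2: [0, 0, 1, 0]; row 3: [0, 1, 0, 0]; row 4: [1, 0, 0, 0].
M = (-8/3)*rho(γ3) + (2/5)*rho(γ4) + (-9/4)*rho(γ12), summed entrywise:
Answer: row 1: [0, 0, 2/5, -9/4 + 8*I/3]; row 2: [0, 0, -9/4 - 8*I/3, -2/5]; row 3: [-2/5, -9/4 - 8*I/3, 0, 0]; row 4: [-9/4 + 8*I/3, 2/5, 0, 0]


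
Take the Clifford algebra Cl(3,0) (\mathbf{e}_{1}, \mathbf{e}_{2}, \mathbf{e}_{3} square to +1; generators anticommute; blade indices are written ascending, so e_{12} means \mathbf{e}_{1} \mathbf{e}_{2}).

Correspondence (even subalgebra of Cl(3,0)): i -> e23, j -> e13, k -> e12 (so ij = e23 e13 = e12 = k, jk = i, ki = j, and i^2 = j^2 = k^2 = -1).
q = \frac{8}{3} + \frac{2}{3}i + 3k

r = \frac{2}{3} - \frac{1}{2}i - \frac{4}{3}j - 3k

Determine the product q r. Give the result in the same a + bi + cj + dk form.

In blades: q = \frac{8}{3} + 3 e_{12} + \frac{2}{3} e_{23}, r = \frac{2}{3} - 3 e_{12} - \frac{4}{3} e_{13} - \frac{1}{2} e_{23}.
Distribute q over r term by term (generator squares from the signature, products reordered to ascending indices): (\frac{8}{3})*r = \frac{16}{9} - 8 e_{12} - \frac{32}{9} e_{13} - \frac{4}{3} e_{23}; (3 e_{12})*r = 9 + 2 e_{12} - \frac{3}{2} e_{13} + 4 e_{23}; (\frac{2}{3} e_{23})*r = \frac{1}{3} - \frac{8}{9} e_{12} + 2 e_{13} + \frac{4}{9} e_{23}.
Sum: \frac{100}{9} - \frac{62}{9} e_{12} - \frac{55}{18} e_{13} + \frac{28}{9} e_{23}; translating back through the correspondence:
Answer: \frac{100}{9} + \frac{28}{9}i - \frac{55}{18}j - \frac{62}{9}k


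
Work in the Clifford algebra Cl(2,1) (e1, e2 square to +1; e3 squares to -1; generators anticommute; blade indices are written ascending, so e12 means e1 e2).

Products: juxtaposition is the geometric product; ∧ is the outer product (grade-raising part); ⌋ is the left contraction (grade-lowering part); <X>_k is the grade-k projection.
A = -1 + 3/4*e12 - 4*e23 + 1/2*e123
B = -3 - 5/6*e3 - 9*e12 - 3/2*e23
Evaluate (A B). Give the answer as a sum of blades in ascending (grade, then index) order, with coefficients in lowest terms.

step 1: 63/4 - 3/4*e1 - 10/3*e2 + 16/3*e3 + 43/6*e12 - 297/8*e13 + 27/2*e23 - 17/8*e123
Answer: 63/4 - 3/4*e1 - 10/3*e2 + 16/3*e3 + 43/6*e12 - 297/8*e13 + 27/2*e23 - 17/8*e123


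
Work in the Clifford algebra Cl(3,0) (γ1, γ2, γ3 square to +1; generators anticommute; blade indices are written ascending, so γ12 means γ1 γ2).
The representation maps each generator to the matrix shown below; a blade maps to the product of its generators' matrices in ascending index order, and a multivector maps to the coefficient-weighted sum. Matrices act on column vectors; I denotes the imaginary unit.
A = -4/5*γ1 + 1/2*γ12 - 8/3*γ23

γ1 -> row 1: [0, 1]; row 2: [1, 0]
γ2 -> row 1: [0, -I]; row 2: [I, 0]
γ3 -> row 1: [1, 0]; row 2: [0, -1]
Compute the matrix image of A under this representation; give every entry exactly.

Bivector images (products of the table entries): rho(γ12) = rho(γ1)rho(γ2) = row 1: [I, 0]; row 2: [0, -I]; rho(γ23) = rho(γ2)rho(γ3) = row 1: [0, I]; row 2: [I, 0].
M = (-4/5)*rho(γ1) + (1/2)*rho(γ12) + (-8/3)*rho(γ23), summed entrywise:
Answer: row 1: [I/2, -4/5 - 8*I/3]; row 2: [-4/5 - 8*I/3, -I/2]


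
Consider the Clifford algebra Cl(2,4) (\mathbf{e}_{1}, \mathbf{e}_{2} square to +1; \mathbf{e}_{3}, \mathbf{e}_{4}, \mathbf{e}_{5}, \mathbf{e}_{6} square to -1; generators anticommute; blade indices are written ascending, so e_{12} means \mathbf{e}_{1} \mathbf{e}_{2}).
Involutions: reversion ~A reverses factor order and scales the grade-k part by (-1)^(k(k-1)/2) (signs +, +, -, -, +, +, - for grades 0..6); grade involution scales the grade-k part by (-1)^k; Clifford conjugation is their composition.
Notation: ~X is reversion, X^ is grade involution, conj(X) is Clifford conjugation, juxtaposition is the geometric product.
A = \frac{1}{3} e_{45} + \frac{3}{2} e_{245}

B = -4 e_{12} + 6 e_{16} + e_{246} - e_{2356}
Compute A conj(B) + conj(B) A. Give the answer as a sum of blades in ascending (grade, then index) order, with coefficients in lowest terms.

first term: \frac{3}{2} e_{56} - 6 e_{145} + \frac{1}{3} e_{256} + \frac{3}{2} e_{346} + \frac{4}{3} e_{1245} - 2 e_{1456} + \frac{1}{3} e_{2346} + 9 e_{12456}
second term: -\frac{3}{2} e_{56} + 6 e_{145} - \frac{1}{3} e_{256} + \frac{3}{2} e_{346} + \frac{4}{3} e_{1245} - 2 e_{1456} - \frac{1}{3} e_{2346} + 9 e_{12456}
Answer: 3 e_{346} + \frac{8}{3} e_{1245} - 4 e_{1456} + 18 e_{12456}


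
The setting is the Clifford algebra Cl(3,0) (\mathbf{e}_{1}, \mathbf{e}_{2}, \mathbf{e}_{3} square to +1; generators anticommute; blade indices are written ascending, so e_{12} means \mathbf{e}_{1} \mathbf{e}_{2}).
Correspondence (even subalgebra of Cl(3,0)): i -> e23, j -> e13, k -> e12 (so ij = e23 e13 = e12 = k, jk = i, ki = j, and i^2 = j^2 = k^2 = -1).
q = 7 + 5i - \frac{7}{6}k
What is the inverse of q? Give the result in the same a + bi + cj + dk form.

In blades: q = 7 - \frac{7}{6} e_{12} + 5 e_{23}.
With qbar = 7 + \frac{7}{6} e_{12} - 5 e_{23} (scalar fixed, mapped units negated), q qbar = \frac{2713}{36} (the sum of squared coefficients), so q^-1 = qbar / (\frac{2713}{36}) = \frac{252}{2713} + \frac{42}{2713} e_{12} - \frac{180}{2713} e_{23}; translating back:
Answer: \frac{252}{2713} - \frac{180}{2713}i + \frac{42}{2713}k


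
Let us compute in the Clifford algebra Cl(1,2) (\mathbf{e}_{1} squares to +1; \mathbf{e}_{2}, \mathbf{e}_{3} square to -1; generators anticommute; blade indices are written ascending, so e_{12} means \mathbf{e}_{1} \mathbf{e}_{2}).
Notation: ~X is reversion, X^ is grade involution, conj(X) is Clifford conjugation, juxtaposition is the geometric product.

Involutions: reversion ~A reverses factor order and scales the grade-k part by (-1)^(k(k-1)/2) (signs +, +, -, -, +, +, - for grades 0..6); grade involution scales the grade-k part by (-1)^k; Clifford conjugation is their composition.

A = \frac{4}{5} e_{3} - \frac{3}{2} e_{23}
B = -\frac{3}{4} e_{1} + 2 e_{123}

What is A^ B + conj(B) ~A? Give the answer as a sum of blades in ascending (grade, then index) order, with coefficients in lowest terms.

first term: 3 e_{1} + \frac{8}{5} e_{12} - \frac{3}{5} e_{13} + \frac{9}{8} e_{123}
second term: -3 e_{1} - \frac{8}{5} e_{12} + \frac{3}{5} e_{13} + \frac{9}{8} e_{123}
Answer: \frac{9}{4} e_{123}


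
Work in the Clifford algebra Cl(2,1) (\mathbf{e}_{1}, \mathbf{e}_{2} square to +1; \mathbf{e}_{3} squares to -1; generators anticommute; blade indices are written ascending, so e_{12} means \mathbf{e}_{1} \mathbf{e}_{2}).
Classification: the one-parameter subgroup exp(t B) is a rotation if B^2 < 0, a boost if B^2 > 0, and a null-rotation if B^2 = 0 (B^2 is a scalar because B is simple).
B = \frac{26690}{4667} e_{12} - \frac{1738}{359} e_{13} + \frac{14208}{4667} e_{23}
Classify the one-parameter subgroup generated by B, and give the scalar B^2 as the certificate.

B^2 term by term: the squares give (\frac{26690}{4667})^2*(e_{12})^2 + (-\frac{1738}{359})^2*(e_{13})^2 + (\frac{14208}{4667})^2*(e_{23})^2 = \frac{712356100}{21780889}*(-1) + \frac{3020644}{128881}*(+1) + \frac{201867264}{21780889}*(+1) = 0 (each basis 2-blade squares to minus the product of its generators' squares); cross terms between blades sharing an index anticommute and cancel. So B^2 = 0.
Answer: null-rotation, certificate B^2 = 0. Because 0 is invariant under every versor sandwich, the classification follows from its sign alone.


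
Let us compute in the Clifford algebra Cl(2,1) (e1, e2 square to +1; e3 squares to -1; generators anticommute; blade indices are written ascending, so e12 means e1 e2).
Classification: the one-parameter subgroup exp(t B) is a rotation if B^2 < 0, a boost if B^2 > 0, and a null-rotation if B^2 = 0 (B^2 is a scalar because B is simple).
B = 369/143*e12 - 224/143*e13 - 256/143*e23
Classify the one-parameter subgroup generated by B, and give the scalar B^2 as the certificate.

B^2 term by term: the squares give (369/143)^2*(e12)^2 + (-224/143)^2*(e13)^2 + (-256/143)^2*(e23)^2 = 136161/20449*(-1) + 50176/20449*(+1) + 65536/20449*(+1) = -1 (each basis 2-blade squares to minus the product of its generators' squares); cross terms between blades sharing an index anticommute and cancel. So B^2 = -1.
Answer: rotation, certificate B^2 = -1. No conjugation can change B^2 = -1; the sign gives the class.


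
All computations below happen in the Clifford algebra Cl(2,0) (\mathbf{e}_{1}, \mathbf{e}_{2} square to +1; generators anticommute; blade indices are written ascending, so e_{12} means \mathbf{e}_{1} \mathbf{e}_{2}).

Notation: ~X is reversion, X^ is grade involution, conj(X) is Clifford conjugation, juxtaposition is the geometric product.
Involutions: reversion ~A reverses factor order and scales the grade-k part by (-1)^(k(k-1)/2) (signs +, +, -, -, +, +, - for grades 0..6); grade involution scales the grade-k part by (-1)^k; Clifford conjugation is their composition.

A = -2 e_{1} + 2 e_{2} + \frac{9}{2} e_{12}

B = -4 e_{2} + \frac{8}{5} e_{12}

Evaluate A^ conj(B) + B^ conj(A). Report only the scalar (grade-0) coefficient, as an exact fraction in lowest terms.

first term: -\frac{4}{5} + \frac{74}{5} e_{1} - \frac{16}{5} e_{2} + 8 e_{12}
second term: -\frac{4}{5} + \frac{74}{5} e_{1} - \frac{16}{5} e_{2} - 8 e_{12}
Answer: -\frac{8}{5}


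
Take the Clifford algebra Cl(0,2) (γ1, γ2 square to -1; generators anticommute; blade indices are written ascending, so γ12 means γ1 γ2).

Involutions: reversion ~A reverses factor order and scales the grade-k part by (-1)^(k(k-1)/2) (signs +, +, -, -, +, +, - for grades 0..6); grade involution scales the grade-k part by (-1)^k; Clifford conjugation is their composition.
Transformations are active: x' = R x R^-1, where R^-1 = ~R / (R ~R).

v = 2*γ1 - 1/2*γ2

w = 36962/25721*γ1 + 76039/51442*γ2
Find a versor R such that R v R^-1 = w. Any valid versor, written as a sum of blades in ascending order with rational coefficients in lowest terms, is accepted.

The midline construction: v and w both square to -17/4, so reflecting in their sum 88404/25721*γ1 + 25159/25721*γ2 exchanges them.
Answer: 88404/25721*γ1 + 25159/25721*γ2


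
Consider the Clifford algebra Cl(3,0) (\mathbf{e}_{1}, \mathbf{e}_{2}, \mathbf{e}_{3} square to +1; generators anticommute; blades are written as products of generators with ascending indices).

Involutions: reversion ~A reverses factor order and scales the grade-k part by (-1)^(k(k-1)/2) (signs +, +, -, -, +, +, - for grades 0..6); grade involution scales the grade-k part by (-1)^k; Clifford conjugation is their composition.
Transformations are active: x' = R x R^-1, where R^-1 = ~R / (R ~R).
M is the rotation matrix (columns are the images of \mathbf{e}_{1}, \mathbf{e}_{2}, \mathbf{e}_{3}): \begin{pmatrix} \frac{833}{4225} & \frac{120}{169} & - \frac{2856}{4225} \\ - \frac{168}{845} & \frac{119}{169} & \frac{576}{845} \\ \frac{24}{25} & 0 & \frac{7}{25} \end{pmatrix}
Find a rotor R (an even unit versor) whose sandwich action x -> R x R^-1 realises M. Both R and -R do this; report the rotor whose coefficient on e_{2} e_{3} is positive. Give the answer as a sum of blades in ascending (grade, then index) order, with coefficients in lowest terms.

Method: write R = a + b12*e_{1} e_{2} + b13*e_{1} e_{3} + b23*e_{2} e_{3} with a^2 + b12^2 + b13^2 + b23^2 = 1 (so R^-1 = ~R). Expanding the columns R e_j ~R gives tr M = 4a^2 - 1 and, from the antisymmetric part, M21 - M12 = -4a*b12, M13 - M31 = 4a*b13, M32 - M23 = -4a*b23.
Here tr M = \frac{4991}{4225}, so a^2 = (1 + tr M)/4 = \frac{2304}{4225} and a = ±\frac{48}{65}. Taking a = \frac{48}{65}: M21 - M12 = -\frac{768}{845}, M13 - M31 = -\frac{6912}{4225}, M32 - M23 = -\frac{576}{845}, giving b12 = \frac{4}{13}, b13 = -\frac{36}{65}, b23 = \frac{3}{13}, i.e. R = \frac{48}{65} + \frac{4}{13} e_{1} e_{2} - \frac{36}{65} e_{1} e_{3} + \frac{3}{13} e_{2} e_{3}.
Its e_{2} e_{3} coefficient is already positive.
Answer: \frac{48}{65} + \frac{4}{13} e_{1} e_{2} - \frac{36}{65} e_{1} e_{3} + \frac{3}{13} e_{2} e_{3}. Uniqueness: Spin(3) -> SO(3) maps R and -R to the same rotation of trace \frac{4991}{4225}; fixing the sign of the e_{2} e_{3} coefficient removes the ambiguity.


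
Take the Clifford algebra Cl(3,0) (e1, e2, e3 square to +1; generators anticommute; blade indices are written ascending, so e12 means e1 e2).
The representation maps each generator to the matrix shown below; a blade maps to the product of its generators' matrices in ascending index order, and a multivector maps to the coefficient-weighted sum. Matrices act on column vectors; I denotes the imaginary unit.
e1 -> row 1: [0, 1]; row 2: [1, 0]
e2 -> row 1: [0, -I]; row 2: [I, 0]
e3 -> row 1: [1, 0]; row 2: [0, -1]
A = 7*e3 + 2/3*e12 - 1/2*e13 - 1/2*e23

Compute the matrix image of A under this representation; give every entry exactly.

Bivector images (products of the table entries): rho(e12) = rho(e1)rho(e2) = row 1: [I, 0]; row 2: [0, -I]; rho(e13) = rho(e1)rho(e3) = row 1: [0, -1]; row 2: [1, 0]; rho(e23) = rho(e2)rho(e3) = row 1: [0, I]; row 2: [I, 0].
M = (7)*rho(e3) + (2/3)*rho(e12) + (-1/2)*rho(e13) + (-1/2)*rho(e23), summed entrywise:
Answer: row 1: [7 + 2*I/3, 1/2 - I/2]; row 2: [-1/2 - I/2, -7 - 2*I/3]


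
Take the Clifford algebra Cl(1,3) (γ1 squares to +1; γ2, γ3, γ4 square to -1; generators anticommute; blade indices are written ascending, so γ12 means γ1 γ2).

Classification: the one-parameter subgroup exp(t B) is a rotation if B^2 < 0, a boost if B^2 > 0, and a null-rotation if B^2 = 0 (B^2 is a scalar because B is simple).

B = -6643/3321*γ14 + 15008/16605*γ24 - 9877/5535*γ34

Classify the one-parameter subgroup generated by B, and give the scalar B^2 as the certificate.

B^2 term by term: the squares give (-6643/3321)^2*(γ14)^2 + (15008/16605)^2*(γ24)^2 + (-9877/5535)^2*(γ34)^2 = 44129449/11029041*(+1) + 225240064/275726025*(-1) + 97555129/30636225*(-1) = 0 (each basis 2-blade squares to minus the product of its generators' squares); cross terms between blades sharing an index anticommute and cancel. So B^2 = 0.
Answer: null-rotation, certificate B^2 = 0. Why this suffices: the scalar 0 survives any versor conjugation, so its sign alone determines the class however B is presented.


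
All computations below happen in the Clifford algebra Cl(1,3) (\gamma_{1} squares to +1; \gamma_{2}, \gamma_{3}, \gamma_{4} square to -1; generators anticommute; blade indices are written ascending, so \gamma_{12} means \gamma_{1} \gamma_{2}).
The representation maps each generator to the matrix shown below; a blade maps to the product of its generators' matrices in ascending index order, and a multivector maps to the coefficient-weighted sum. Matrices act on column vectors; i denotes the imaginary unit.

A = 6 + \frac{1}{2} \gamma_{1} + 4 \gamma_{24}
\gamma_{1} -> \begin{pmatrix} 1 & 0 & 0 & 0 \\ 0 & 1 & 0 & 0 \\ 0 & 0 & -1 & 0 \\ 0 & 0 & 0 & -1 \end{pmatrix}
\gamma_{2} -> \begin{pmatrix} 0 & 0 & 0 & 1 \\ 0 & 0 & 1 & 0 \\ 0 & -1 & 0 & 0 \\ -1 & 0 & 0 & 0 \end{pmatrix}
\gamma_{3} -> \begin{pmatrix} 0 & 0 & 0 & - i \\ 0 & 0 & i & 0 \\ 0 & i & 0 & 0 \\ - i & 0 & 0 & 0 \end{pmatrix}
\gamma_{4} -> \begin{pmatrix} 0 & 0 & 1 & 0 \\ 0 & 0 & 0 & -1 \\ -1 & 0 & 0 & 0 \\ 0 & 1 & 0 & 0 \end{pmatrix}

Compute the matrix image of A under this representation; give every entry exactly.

Bivector images (products of the table entries): rho(\gamma_{24}) = rho(\gamma_{2})rho(\gamma_{4}) = \begin{pmatrix} 0 & 1 & 0 & 0 \\ -1 & 0 & 0 & 0 \\ 0 & 0 & 0 & 1 \\ 0 & 0 & -1 & 0 \end{pmatrix}.
M = (6)*1 + (\frac{1}{2})*rho(\gamma_{1}) + (4)*rho(\gamma_{24}), summed entrywise (1 is the identity matrix):
Answer: \begin{pmatrix} \frac{13}{2} & 4 & 0 & 0 \\ -4 & \frac{13}{2} & 0 & 0 \\ 0 & 0 & \frac{11}{2} & 4 \\ 0 & 0 & -4 & \frac{11}{2} \end{pmatrix}


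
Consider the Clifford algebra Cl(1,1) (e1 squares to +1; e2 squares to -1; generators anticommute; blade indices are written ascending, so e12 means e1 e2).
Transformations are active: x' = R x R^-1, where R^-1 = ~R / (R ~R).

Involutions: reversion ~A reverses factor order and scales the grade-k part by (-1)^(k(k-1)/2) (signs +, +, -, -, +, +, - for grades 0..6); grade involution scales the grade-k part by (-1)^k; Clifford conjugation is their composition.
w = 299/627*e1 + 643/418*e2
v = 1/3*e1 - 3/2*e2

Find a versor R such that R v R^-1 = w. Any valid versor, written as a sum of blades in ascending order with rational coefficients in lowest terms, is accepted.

Key observation: q(v) = q(w) = -77/36 (sandwiches preserve the norm), so R = v + w = 508/627*e1 + 8/209*e2 works whenever it is invertible — the component of v along it is kept and (v - w)/2 reverses, sending v to w.
Answer: 508/627*e1 + 8/209*e2


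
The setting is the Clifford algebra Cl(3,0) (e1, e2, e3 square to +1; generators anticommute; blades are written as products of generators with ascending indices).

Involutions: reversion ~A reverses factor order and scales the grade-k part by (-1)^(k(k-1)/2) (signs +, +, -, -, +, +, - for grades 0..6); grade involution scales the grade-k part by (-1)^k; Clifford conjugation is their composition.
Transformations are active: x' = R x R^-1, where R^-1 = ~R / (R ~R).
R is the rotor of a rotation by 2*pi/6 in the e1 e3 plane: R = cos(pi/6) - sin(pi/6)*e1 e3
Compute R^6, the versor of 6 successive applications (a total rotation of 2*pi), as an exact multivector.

Because a rotor carries half the rotation angle, composing 6 copies of this e1 e3-plane rotor multiplies the phase: 6*(pi/6) = pi, hence R^6 = cos(pi) - sin(pi)*e1 e3.
cos(pi) = -1 and sin(pi) = 0, so R^6 = -1. The total rotation 2*pi is 1 full turn, so every vector returns to itself, yet the rotor is -1, on the OTHER sheet of the double cover (an odd number of 2*pi turns).
Answer: -1


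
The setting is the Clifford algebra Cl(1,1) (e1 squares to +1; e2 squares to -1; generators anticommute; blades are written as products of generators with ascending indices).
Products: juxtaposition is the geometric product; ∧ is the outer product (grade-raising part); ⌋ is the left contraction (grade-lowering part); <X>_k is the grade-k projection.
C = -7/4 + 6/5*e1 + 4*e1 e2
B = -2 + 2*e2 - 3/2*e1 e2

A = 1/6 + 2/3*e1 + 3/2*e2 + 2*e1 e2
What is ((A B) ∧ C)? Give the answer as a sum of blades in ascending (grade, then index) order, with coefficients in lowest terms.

step 1: -19/3 - 91/12*e1 - 11/3*e2 - 35/12*e1 e2
step 2: 133/12 + 1361/240*e1 + 77/12*e2 - 3799/240*e1 e2
Answer: 133/12 + 1361/240*e1 + 77/12*e2 - 3799/240*e1 e2


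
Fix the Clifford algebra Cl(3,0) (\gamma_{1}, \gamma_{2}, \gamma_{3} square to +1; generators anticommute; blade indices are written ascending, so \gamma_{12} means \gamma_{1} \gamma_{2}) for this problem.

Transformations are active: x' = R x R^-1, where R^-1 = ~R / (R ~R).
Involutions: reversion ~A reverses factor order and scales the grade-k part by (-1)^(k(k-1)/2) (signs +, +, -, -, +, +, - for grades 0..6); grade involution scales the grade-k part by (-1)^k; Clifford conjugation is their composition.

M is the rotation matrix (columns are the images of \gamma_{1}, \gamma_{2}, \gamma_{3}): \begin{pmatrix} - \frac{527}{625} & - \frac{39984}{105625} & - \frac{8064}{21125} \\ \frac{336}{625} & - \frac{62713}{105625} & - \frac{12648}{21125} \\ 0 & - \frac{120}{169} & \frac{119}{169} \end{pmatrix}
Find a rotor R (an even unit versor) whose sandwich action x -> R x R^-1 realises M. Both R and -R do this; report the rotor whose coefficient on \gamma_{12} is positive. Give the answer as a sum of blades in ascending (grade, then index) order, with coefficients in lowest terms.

Method: write R = a + b12*\gamma_{12} + b13*\gamma_{13} + b23*\gamma_{23} with a^2 + b12^2 + b13^2 + b23^2 = 1 (so R^-1 = ~R). Expanding the columns R e_j ~R gives tr M = 4a^2 - 1 and, from the antisymmetric part, M21 - M12 = -4a*b12, M13 - M31 = 4a*b13, M32 - M23 = -4a*b23.
Here tr M = -\frac{77401}{105625}, so a^2 = (1 + tr M)/4 = \frac{7056}{105625} and a = ±\frac{84}{325}. Taking a = \frac{84}{325}: M21 - M12 = \frac{96768}{105625}, M13 - M31 = -\frac{8064}{21125}, M32 - M23 = -\frac{2352}{21125}, giving b12 = -\frac{288}{325}, b13 = -\frac{24}{65}, b23 = \frac{7}{65}, i.e. R = \frac{84}{325} - \frac{288}{325} \gamma_{12} - \frac{24}{65} \gamma_{13} + \frac{7}{65} \gamma_{23}.
Its \gamma_{12} coefficient is negative, so report the other preimage -R.
Answer: -\frac{84}{325} + \frac{288}{325} \gamma_{12} + \frac{24}{65} \gamma_{13} - \frac{7}{65} \gamma_{23}. Note: both R and -R realise this M (trace -\frac{77401}{105625}); the covering map identifies them, and the \gamma_{12}-coefficient sign is the tie-breaker.


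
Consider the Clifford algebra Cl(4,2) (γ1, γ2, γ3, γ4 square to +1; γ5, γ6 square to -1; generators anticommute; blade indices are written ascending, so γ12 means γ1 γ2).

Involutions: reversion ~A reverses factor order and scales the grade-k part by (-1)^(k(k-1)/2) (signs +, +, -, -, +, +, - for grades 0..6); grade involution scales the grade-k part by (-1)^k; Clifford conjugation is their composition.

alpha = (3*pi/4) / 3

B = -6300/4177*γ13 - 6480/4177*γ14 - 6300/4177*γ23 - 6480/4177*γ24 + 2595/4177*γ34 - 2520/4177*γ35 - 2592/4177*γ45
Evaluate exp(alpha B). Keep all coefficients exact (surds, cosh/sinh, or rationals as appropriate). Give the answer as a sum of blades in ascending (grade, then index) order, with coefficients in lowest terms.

B^2 term by term: the squares give (-6300/4177)^2*(γ13)^2 + (-6480/4177)^2*(γ14)^2 + (-6300/4177)^2*(γ23)^2 + (-6480/4177)^2*(γ24)^2 + (2595/4177)^2*(γ34)^2 + (-2520/4177)^2*(γ35)^2 + (-2592/4177)^2*(γ45)^2 = 39690000/17447329*(-1) + 41990400/17447329*(-1) + 39690000/17447329*(-1) + 41990400/17447329*(-1) + 6734025/17447329*(-1) + 6350400/17447329*(+1) + 6718464/17447329*(+1) = -9 (each basis 2-blade squares to minus the product of its generators' squares); cross terms between blades sharing an index anticommute and cancel; the commuting (index-disjoint) pairs give grade-4 terms 2*c*c'*(blade product), which cancel blade by blade — γ1234: -81648000/17447329 + 81648000/17447329 = 0; γ1345: 32659200/17447329 - 32659200/17447329 = 0; γ2345: 32659200/17447329 - 32659200/17447329 = 0 — confirming B is simple. So B^2 = -9.
B^2 = -9 — the series telescopes trigonometrically here: l = 3, alpha*l = 3*pi/4, so exp(alpha B) = cos(3*pi/4) + (sin(3*pi/4)/3)*B = -sqrt(2)/2 + (sqrt(2)/6)*B.
Answer: -sqrt(2)/2 - 1050*sqrt(2)/4177*γ13 - 1080*sqrt(2)/4177*γ14 - 1050*sqrt(2)/4177*γ23 - 1080*sqrt(2)/4177*γ24 + 865*sqrt(2)/8354*γ34 - 420*sqrt(2)/4177*γ35 - 432*sqrt(2)/4177*γ45
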